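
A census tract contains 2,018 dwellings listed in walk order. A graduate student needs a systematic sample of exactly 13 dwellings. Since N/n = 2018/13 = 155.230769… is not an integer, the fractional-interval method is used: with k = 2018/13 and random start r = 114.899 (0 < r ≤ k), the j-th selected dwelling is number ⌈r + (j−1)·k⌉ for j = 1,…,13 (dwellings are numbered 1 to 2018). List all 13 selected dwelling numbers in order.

115, 271, 426, 581, 736, 892, 1047, 1202, 1357, 1512, 1668, 1823, 1978

j=1: r + 0k = 114.899 → ⌈·⌉ = 115
j=2: r + 1k = 270.129769… → ⌈·⌉ = 271
j=3: r + 2k = 425.360538… → ⌈·⌉ = 426
j=4: r + 3k = 580.591307… → ⌈·⌉ = 581
j=5: r + 4k = 735.822076… → ⌈·⌉ = 736
j=6: r + 5k = 891.052846… → ⌈·⌉ = 892
j=7: r + 6k = 1046.283615… → ⌈·⌉ = 1047
j=8: r + 7k = 1201.514384… → ⌈·⌉ = 1202
j=9: r + 8k = 1356.745153… → ⌈·⌉ = 1357
j=10: r + 9k = 1511.975923… → ⌈·⌉ = 1512
j=11: r + 10k = 1667.206692… → ⌈·⌉ = 1668
j=12: r + 11k = 1822.437461… → ⌈·⌉ = 1823
j=13: r + 12k = 1977.668230… → ⌈·⌉ = 1978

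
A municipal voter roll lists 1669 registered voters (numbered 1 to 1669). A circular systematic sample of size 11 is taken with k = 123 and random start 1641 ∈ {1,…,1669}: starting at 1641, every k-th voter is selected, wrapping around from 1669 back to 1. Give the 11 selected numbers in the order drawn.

Selection 1: 1641
Selection 2: 1641 + 123 = 1764 → 1764 − 1669 = 95
Selection 3: 95 + 123 = 218
Selection 4: 218 + 123 = 341
Selection 5: 341 + 123 = 464
Selection 6: 464 + 123 = 587
Selection 7: 587 + 123 = 710
Selection 8: 710 + 123 = 833
Selection 9: 833 + 123 = 956
Selection 10: 956 + 123 = 1079
Selection 11: 1079 + 123 = 1202

1641, 95, 218, 341, 464, 587, 710, 833, 956, 1079, 1202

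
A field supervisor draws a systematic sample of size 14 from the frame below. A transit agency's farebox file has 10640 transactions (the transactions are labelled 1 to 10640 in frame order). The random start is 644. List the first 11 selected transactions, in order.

k = N/n = 10640/14 = 760
transaction 1: 644
transaction 2: 644 + 760 = 1404
transaction 3: 1404 + 760 = 2164
transaction 4: 2164 + 760 = 2924
transaction 5: 2924 + 760 = 3684
transaction 6: 3684 + 760 = 4444
transaction 7: 4444 + 760 = 5204
transaction 8: 5204 + 760 = 5964
transaction 9: 5964 + 760 = 6724
transaction 10: 6724 + 760 = 7484
transaction 11: 7484 + 760 = 8244

644, 1404, 2164, 2924, 3684, 4444, 5204, 5964, 6724, 7484, 8244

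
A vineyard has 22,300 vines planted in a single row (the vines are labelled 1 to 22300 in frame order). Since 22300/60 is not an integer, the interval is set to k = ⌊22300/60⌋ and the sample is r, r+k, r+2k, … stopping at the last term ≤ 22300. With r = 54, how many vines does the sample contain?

60

k = ⌊22300/60⌋ = 371
Achieved size = ⌊(22300 − 54)/371⌋ + 1 = ⌊22246/371⌋ + 1 = 59 + 1 = 60
(last selection: 54 + 59×371 = 21943 ≤ 22300; next would be 22314 > 22300)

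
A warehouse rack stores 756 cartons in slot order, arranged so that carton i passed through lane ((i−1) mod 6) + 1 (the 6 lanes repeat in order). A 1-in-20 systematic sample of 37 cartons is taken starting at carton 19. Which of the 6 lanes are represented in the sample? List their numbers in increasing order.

1, 3, 5

Consecutive selections differ by k = 20, so their lane numbers differ by 20 mod 6 = 2.
gcd(20, 6) = 2, so the sample visits 6/2 = 3 distinct residues mod 6.
Start 19 is lane 1; the lanes hit are 1, 3, 5.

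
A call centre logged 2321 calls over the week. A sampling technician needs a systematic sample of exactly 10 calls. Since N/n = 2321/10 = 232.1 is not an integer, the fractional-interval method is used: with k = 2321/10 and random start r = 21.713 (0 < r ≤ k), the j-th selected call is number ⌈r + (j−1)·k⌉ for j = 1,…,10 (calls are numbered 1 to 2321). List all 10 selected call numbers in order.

22, 254, 486, 719, 951, 1183, 1415, 1647, 1879, 2111

j=1: r + 0k = 21.713 → ⌈·⌉ = 22
j=2: r + 1k = 253.813 → ⌈·⌉ = 254
j=3: r + 2k = 485.913 → ⌈·⌉ = 486
j=4: r + 3k = 718.013 → ⌈·⌉ = 719
j=5: r + 4k = 950.113 → ⌈·⌉ = 951
j=6: r + 5k = 1182.213 → ⌈·⌉ = 1183
j=7: r + 6k = 1414.313 → ⌈·⌉ = 1415
j=8: r + 7k = 1646.413 → ⌈·⌉ = 1647
j=9: r + 8k = 1878.513 → ⌈·⌉ = 1879
j=10: r + 9k = 2110.613 → ⌈·⌉ = 2111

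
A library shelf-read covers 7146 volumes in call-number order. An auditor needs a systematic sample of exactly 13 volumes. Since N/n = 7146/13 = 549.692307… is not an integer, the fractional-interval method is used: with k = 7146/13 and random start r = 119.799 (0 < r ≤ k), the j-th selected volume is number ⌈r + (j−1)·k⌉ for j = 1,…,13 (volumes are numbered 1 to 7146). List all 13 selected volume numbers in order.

120, 670, 1220, 1769, 2319, 2869, 3418, 3968, 4518, 5068, 5617, 6167, 6717

j=1: r + 0k = 119.799 → ⌈·⌉ = 120
j=2: r + 1k = 669.491307… → ⌈·⌉ = 670
j=3: r + 2k = 1219.183615… → ⌈·⌉ = 1220
j=4: r + 3k = 1768.875923… → ⌈·⌉ = 1769
j=5: r + 4k = 2318.568230… → ⌈·⌉ = 2319
j=6: r + 5k = 2868.260538… → ⌈·⌉ = 2869
j=7: r + 6k = 3417.952846… → ⌈·⌉ = 3418
j=8: r + 7k = 3967.645153… → ⌈·⌉ = 3968
j=9: r + 8k = 4517.337461… → ⌈·⌉ = 4518
j=10: r + 9k = 5067.029769… → ⌈·⌉ = 5068
j=11: r + 10k = 5616.722076… → ⌈·⌉ = 5617
j=12: r + 11k = 6166.414384… → ⌈·⌉ = 6167
j=13: r + 12k = 6716.106692… → ⌈·⌉ = 6717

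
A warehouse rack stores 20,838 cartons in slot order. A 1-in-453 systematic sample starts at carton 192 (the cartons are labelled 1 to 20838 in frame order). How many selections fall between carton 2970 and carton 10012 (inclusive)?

k = 453
First selection ≥ 2970: 192 + ⌈(2970−192)/453⌉·453 = 192 + 7×453 = 3363
Last selection ≤ 10012: 192 + ⌊(10012−192)/453⌋·453 = 192 + 21×453 = 9705
Count = 21 − 7 + 1 = 15

15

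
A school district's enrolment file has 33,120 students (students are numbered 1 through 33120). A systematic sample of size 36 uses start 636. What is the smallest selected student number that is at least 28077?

k = 33120/36 = 920
Steps past start: ⌈(28077 − 636)/920⌉ = ⌈27441/920⌉ = 30
Selected student: 636 + 30×920 = 28236

28236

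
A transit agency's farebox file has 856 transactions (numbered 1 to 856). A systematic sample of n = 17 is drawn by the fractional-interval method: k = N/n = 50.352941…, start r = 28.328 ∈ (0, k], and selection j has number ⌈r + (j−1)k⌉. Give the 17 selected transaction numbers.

j=1: r + 0k = 28.328 → ⌈·⌉ = 29
j=2: r + 1k = 78.680941… → ⌈·⌉ = 79
j=3: r + 2k = 129.033882… → ⌈·⌉ = 130
j=4: r + 3k = 179.386823… → ⌈·⌉ = 180
j=5: r + 4k = 229.739764… → ⌈·⌉ = 230
j=6: r + 5k = 280.092705… → ⌈·⌉ = 281
j=7: r + 6k = 330.445647… → ⌈·⌉ = 331
j=8: r + 7k = 380.798588… → ⌈·⌉ = 381
j=9: r + 8k = 431.151529… → ⌈·⌉ = 432
j=10: r + 9k = 481.504470… → ⌈·⌉ = 482
j=11: r + 10k = 531.857411… → ⌈·⌉ = 532
j=12: r + 11k = 582.210352… → ⌈·⌉ = 583
j=13: r + 12k = 632.563294… → ⌈·⌉ = 633
j=14: r + 13k = 682.916235… → ⌈·⌉ = 683
j=15: r + 14k = 733.269176… → ⌈·⌉ = 734
j=16: r + 15k = 783.622117… → ⌈·⌉ = 784
j=17: r + 16k = 833.975058… → ⌈·⌉ = 834

29, 79, 130, 180, 230, 281, 331, 381, 432, 482, 532, 583, 633, 683, 734, 784, 834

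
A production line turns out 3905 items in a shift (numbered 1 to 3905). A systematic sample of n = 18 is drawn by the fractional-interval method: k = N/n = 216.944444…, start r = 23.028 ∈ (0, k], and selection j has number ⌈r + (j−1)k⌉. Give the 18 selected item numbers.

24, 240, 457, 674, 891, 1108, 1325, 1542, 1759, 1976, 2193, 2410, 2627, 2844, 3061, 3278, 3495, 3712

j=1: r + 0k = 23.028 → ⌈·⌉ = 24
j=2: r + 1k = 239.972444… → ⌈·⌉ = 240
j=3: r + 2k = 456.916888… → ⌈·⌉ = 457
j=4: r + 3k = 673.861333… → ⌈·⌉ = 674
j=5: r + 4k = 890.805777… → ⌈·⌉ = 891
j=6: r + 5k = 1107.750222… → ⌈·⌉ = 1108
j=7: r + 6k = 1324.694666… → ⌈·⌉ = 1325
j=8: r + 7k = 1541.639111… → ⌈·⌉ = 1542
j=9: r + 8k = 1758.583555… → ⌈·⌉ = 1759
j=10: r + 9k = 1975.528 → ⌈·⌉ = 1976
j=11: r + 10k = 2192.472444… → ⌈·⌉ = 2193
j=12: r + 11k = 2409.416888… → ⌈·⌉ = 2410
j=13: r + 12k = 2626.361333… → ⌈·⌉ = 2627
j=14: r + 13k = 2843.305777… → ⌈·⌉ = 2844
j=15: r + 14k = 3060.250222… → ⌈·⌉ = 3061
j=16: r + 15k = 3277.194666… → ⌈·⌉ = 3278
j=17: r + 16k = 3494.139111… → ⌈·⌉ = 3495
j=18: r + 17k = 3711.083555… → ⌈·⌉ = 3712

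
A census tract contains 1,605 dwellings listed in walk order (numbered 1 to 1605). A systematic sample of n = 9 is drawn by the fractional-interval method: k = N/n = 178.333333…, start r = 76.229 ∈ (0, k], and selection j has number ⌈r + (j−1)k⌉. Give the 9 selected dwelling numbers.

j=1: r + 0k = 76.229 → ⌈·⌉ = 77
j=2: r + 1k = 254.562333… → ⌈·⌉ = 255
j=3: r + 2k = 432.895666… → ⌈·⌉ = 433
j=4: r + 3k = 611.229 → ⌈·⌉ = 612
j=5: r + 4k = 789.562333… → ⌈·⌉ = 790
j=6: r + 5k = 967.895666… → ⌈·⌉ = 968
j=7: r + 6k = 1146.229 → ⌈·⌉ = 1147
j=8: r + 7k = 1324.562333… → ⌈·⌉ = 1325
j=9: r + 8k = 1502.895666… → ⌈·⌉ = 1503

77, 255, 433, 612, 790, 968, 1147, 1325, 1503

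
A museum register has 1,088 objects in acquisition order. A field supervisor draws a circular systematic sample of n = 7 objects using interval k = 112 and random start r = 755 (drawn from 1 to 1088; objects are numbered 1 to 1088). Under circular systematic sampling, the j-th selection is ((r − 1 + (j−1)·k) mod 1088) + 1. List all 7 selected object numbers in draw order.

Selection 1: 755
Selection 2: 755 + 112 = 867
Selection 3: 867 + 112 = 979
Selection 4: 979 + 112 = 1091 → 1091 − 1088 = 3
Selection 5: 3 + 112 = 115
Selection 6: 115 + 112 = 227
Selection 7: 227 + 112 = 339

755, 867, 979, 3, 115, 227, 339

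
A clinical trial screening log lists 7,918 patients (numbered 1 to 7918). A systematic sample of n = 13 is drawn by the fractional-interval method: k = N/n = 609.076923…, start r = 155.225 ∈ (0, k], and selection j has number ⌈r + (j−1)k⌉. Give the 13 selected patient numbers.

156, 765, 1374, 1983, 2592, 3201, 3810, 4419, 5028, 5637, 6246, 6856, 7465

j=1: r + 0k = 155.225 → ⌈·⌉ = 156
j=2: r + 1k = 764.301923… → ⌈·⌉ = 765
j=3: r + 2k = 1373.378846… → ⌈·⌉ = 1374
j=4: r + 3k = 1982.455769… → ⌈·⌉ = 1983
j=5: r + 4k = 2591.532692… → ⌈·⌉ = 2592
j=6: r + 5k = 3200.609615… → ⌈·⌉ = 3201
j=7: r + 6k = 3809.686538… → ⌈·⌉ = 3810
j=8: r + 7k = 4418.763461… → ⌈·⌉ = 4419
j=9: r + 8k = 5027.840384… → ⌈·⌉ = 5028
j=10: r + 9k = 5636.917307… → ⌈·⌉ = 5637
j=11: r + 10k = 6245.994230… → ⌈·⌉ = 6246
j=12: r + 11k = 6855.071153… → ⌈·⌉ = 6856
j=13: r + 12k = 7464.148076… → ⌈·⌉ = 7465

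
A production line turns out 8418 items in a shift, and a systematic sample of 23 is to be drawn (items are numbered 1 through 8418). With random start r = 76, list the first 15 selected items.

k = N/n = 8418/23 = 366
item 1: 76
item 2: 76 + 366 = 442
item 3: 442 + 366 = 808
item 4: 808 + 366 = 1174
item 5: 1174 + 366 = 1540
item 6: 1540 + 366 = 1906
item 7: 1906 + 366 = 2272
item 8: 2272 + 366 = 2638
item 9: 2638 + 366 = 3004
item 10: 3004 + 366 = 3370
item 11: 3370 + 366 = 3736
item 12: 3736 + 366 = 4102
item 13: 4102 + 366 = 4468
item 14: 4468 + 366 = 4834
item 15: 4834 + 366 = 5200

76, 442, 808, 1174, 1540, 1906, 2272, 2638, 3004, 3370, 3736, 4102, 4468, 4834, 5200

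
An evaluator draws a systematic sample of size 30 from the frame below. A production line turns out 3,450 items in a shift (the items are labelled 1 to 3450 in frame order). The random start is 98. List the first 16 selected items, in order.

k = N/n = 3450/30 = 115
item 1: 98
item 2: 98 + 115 = 213
item 3: 213 + 115 = 328
item 4: 328 + 115 = 443
item 5: 443 + 115 = 558
item 6: 558 + 115 = 673
item 7: 673 + 115 = 788
item 8: 788 + 115 = 903
item 9: 903 + 115 = 1018
item 10: 1018 + 115 = 1133
item 11: 1133 + 115 = 1248
item 12: 1248 + 115 = 1363
item 13: 1363 + 115 = 1478
item 14: 1478 + 115 = 1593
item 15: 1593 + 115 = 1708
item 16: 1708 + 115 = 1823

98, 213, 328, 443, 558, 673, 788, 903, 1018, 1133, 1248, 1363, 1478, 1593, 1708, 1823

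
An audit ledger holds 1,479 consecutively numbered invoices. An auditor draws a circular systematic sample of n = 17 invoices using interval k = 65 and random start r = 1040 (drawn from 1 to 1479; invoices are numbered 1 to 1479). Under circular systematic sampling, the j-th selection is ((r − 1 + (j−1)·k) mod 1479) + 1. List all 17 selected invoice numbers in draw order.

Selection 1: 1040
Selection 2: 1040 + 65 = 1105
Selection 3: 1105 + 65 = 1170
Selection 4: 1170 + 65 = 1235
Selection 5: 1235 + 65 = 1300
Selection 6: 1300 + 65 = 1365
Selection 7: 1365 + 65 = 1430
Selection 8: 1430 + 65 = 1495 → 1495 − 1479 = 16
Selection 9: 16 + 65 = 81
Selection 10: 81 + 65 = 146
Selection 11: 146 + 65 = 211
Selection 12: 211 + 65 = 276
Selection 13: 276 + 65 = 341
Selection 14: 341 + 65 = 406
Selection 15: 406 + 65 = 471
Selection 16: 471 + 65 = 536
Selection 17: 536 + 65 = 601

1040, 1105, 1170, 1235, 1300, 1365, 1430, 16, 81, 146, 211, 276, 341, 406, 471, 536, 601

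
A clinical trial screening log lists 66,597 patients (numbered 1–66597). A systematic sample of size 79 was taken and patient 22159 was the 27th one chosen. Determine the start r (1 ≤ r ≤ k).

241

k = 66597/79 = 843
r = 22159 − (27−1)×843 = 22159 − 21918 = 241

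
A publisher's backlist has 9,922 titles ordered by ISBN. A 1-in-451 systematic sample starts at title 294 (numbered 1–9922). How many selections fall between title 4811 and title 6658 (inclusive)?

k = 451
First selection ≥ 4811: 294 + ⌈(4811−294)/451⌉·451 = 294 + 11×451 = 5255
Last selection ≤ 6658: 294 + ⌊(6658−294)/451⌋·451 = 294 + 14×451 = 6608
Count = 14 − 11 + 1 = 4

4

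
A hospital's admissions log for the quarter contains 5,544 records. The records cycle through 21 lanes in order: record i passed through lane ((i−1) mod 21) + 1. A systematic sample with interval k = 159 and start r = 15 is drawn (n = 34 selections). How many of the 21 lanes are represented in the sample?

Consecutive selections differ by k = 159, so their lane numbers differ by 159 mod 21 = 12.
gcd(159, 21) = 3, so the sample visits 21/3 = 7 distinct residues mod 21.
Start 15 is lane 15; the lanes hit are 3, 6, 9, 12, 15, 18, 21.

7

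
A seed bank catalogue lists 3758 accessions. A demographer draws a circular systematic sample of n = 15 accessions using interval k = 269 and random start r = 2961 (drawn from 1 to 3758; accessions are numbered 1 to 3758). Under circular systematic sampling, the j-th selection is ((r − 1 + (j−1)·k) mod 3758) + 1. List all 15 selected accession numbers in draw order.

2961, 3230, 3499, 10, 279, 548, 817, 1086, 1355, 1624, 1893, 2162, 2431, 2700, 2969

Selection 1: 2961
Selection 2: 2961 + 269 = 3230
Selection 3: 3230 + 269 = 3499
Selection 4: 3499 + 269 = 3768 → 3768 − 3758 = 10
Selection 5: 10 + 269 = 279
Selection 6: 279 + 269 = 548
Selection 7: 548 + 269 = 817
Selection 8: 817 + 269 = 1086
Selection 9: 1086 + 269 = 1355
Selection 10: 1355 + 269 = 1624
Selection 11: 1624 + 269 = 1893
Selection 12: 1893 + 269 = 2162
Selection 13: 2162 + 269 = 2431
Selection 14: 2431 + 269 = 2700
Selection 15: 2700 + 269 = 2969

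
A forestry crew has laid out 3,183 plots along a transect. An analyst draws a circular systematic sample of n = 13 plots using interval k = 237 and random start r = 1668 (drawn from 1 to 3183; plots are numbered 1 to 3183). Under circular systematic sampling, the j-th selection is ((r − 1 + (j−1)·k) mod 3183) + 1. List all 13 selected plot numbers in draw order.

1668, 1905, 2142, 2379, 2616, 2853, 3090, 144, 381, 618, 855, 1092, 1329

Selection 1: 1668
Selection 2: 1668 + 237 = 1905
Selection 3: 1905 + 237 = 2142
Selection 4: 2142 + 237 = 2379
Selection 5: 2379 + 237 = 2616
Selection 6: 2616 + 237 = 2853
Selection 7: 2853 + 237 = 3090
Selection 8: 3090 + 237 = 3327 → 3327 − 3183 = 144
Selection 9: 144 + 237 = 381
Selection 10: 381 + 237 = 618
Selection 11: 618 + 237 = 855
Selection 12: 855 + 237 = 1092
Selection 13: 1092 + 237 = 1329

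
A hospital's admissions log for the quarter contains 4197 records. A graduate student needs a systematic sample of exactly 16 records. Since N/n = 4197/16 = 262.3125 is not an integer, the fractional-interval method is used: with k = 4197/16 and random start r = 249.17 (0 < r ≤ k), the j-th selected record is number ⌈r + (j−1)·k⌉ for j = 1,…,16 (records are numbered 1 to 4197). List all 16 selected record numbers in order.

250, 512, 774, 1037, 1299, 1561, 1824, 2086, 2348, 2610, 2873, 3135, 3397, 3660, 3922, 4184

j=1: r + 0k = 249.17 → ⌈·⌉ = 250
j=2: r + 1k = 511.4825 → ⌈·⌉ = 512
j=3: r + 2k = 773.795 → ⌈·⌉ = 774
j=4: r + 3k = 1036.1075 → ⌈·⌉ = 1037
j=5: r + 4k = 1298.42 → ⌈·⌉ = 1299
j=6: r + 5k = 1560.7325 → ⌈·⌉ = 1561
j=7: r + 6k = 1823.045 → ⌈·⌉ = 1824
j=8: r + 7k = 2085.3575 → ⌈·⌉ = 2086
j=9: r + 8k = 2347.67 → ⌈·⌉ = 2348
j=10: r + 9k = 2609.9825 → ⌈·⌉ = 2610
j=11: r + 10k = 2872.295 → ⌈·⌉ = 2873
j=12: r + 11k = 3134.6075 → ⌈·⌉ = 3135
j=13: r + 12k = 3396.92 → ⌈·⌉ = 3397
j=14: r + 13k = 3659.2325 → ⌈·⌉ = 3660
j=15: r + 14k = 3921.545 → ⌈·⌉ = 3922
j=16: r + 15k = 4183.8575 → ⌈·⌉ = 4184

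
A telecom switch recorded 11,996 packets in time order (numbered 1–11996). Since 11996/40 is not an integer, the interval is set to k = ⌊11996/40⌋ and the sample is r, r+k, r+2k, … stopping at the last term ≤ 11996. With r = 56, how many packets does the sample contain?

k = ⌊11996/40⌋ = 299
Achieved size = ⌊(11996 − 56)/299⌋ + 1 = ⌊11940/299⌋ + 1 = 39 + 1 = 40
(last selection: 56 + 39×299 = 11717 ≤ 11996; next would be 12016 > 11996)

40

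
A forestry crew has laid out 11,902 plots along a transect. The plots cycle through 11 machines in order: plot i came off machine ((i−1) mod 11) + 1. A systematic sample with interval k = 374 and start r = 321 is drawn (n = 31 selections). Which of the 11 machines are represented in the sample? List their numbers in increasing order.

Consecutive selections differ by k = 374, so their machine numbers differ by 374 mod 11 = 0.
gcd(374, 11) = 11, so the sample visits 11/11 = 1 distinct residues mod 11.
Start 321 is machine 2; the machines hit are 2.

2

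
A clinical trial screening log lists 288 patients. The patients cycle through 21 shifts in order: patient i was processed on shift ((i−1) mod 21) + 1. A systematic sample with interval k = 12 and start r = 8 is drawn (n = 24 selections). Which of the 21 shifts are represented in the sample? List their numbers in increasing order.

Consecutive selections differ by k = 12, so their shift numbers differ by 12 mod 21 = 12.
gcd(12, 21) = 3, so the sample visits 21/3 = 7 distinct residues mod 21.
Start 8 is shift 8; the shifts hit are 2, 5, 8, 11, 14, 17, 20.

2, 5, 8, 11, 14, 17, 20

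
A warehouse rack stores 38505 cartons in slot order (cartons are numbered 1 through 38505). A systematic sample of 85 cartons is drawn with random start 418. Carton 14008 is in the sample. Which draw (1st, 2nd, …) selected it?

k = 38505/85 = 453
position = (14008 − 418)/453 + 1 = 13590/453 + 1 = 30 + 1 = 31

31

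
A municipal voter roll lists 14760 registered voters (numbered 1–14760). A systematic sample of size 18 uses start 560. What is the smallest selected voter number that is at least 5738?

6300

k = 14760/18 = 820
Steps past start: ⌈(5738 − 560)/820⌉ = ⌈5178/820⌉ = 7
Selected voter: 560 + 7×820 = 6300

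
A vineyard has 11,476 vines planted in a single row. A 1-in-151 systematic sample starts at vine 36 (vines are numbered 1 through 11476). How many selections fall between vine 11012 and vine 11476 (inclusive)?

3

k = 151
First selection ≥ 11012: 36 + ⌈(11012−36)/151⌉·151 = 36 + 73×151 = 11059
Last selection ≤ 11476: 36 + ⌊(11476−36)/151⌋·151 = 36 + 75×151 = 11361
Count = 75 − 73 + 1 = 3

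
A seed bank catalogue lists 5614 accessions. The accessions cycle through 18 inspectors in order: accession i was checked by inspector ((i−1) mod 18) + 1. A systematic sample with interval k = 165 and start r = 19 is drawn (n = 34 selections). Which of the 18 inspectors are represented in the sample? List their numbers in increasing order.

1, 4, 7, 10, 13, 16

Consecutive selections differ by k = 165, so their inspector numbers differ by 165 mod 18 = 3.
gcd(165, 18) = 3, so the sample visits 18/3 = 6 distinct residues mod 18.
Start 19 is inspector 1; the inspectors hit are 1, 4, 7, 10, 13, 16.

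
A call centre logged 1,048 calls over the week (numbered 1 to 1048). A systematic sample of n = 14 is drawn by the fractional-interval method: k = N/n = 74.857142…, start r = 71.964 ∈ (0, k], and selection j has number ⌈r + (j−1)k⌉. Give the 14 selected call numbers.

72, 147, 222, 297, 372, 447, 522, 596, 671, 746, 821, 896, 971, 1046

j=1: r + 0k = 71.964 → ⌈·⌉ = 72
j=2: r + 1k = 146.821142… → ⌈·⌉ = 147
j=3: r + 2k = 221.678285… → ⌈·⌉ = 222
j=4: r + 3k = 296.535428… → ⌈·⌉ = 297
j=5: r + 4k = 371.392571… → ⌈·⌉ = 372
j=6: r + 5k = 446.249714… → ⌈·⌉ = 447
j=7: r + 6k = 521.106857… → ⌈·⌉ = 522
j=8: r + 7k = 595.964 → ⌈·⌉ = 596
j=9: r + 8k = 670.821142… → ⌈·⌉ = 671
j=10: r + 9k = 745.678285… → ⌈·⌉ = 746
j=11: r + 10k = 820.535428… → ⌈·⌉ = 821
j=12: r + 11k = 895.392571… → ⌈·⌉ = 896
j=13: r + 12k = 970.249714… → ⌈·⌉ = 971
j=14: r + 13k = 1045.106857… → ⌈·⌉ = 1046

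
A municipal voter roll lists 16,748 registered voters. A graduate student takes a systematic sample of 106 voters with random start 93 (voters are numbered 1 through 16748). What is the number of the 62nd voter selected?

k = 16748/106 = 158
62nd selection = r + (62−1)·k = 93 + 61×158 = 93 + 9638 = 9731

9731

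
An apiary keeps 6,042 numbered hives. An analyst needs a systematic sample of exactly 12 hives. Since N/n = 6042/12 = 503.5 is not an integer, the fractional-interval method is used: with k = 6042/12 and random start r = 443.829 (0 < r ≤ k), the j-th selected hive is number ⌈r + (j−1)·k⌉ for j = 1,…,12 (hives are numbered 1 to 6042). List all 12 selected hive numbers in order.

444, 948, 1451, 1955, 2458, 2962, 3465, 3969, 4472, 4976, 5479, 5983

j=1: r + 0k = 443.829 → ⌈·⌉ = 444
j=2: r + 1k = 947.329 → ⌈·⌉ = 948
j=3: r + 2k = 1450.829 → ⌈·⌉ = 1451
j=4: r + 3k = 1954.329 → ⌈·⌉ = 1955
j=5: r + 4k = 2457.829 → ⌈·⌉ = 2458
j=6: r + 5k = 2961.329 → ⌈·⌉ = 2962
j=7: r + 6k = 3464.829 → ⌈·⌉ = 3465
j=8: r + 7k = 3968.329 → ⌈·⌉ = 3969
j=9: r + 8k = 4471.829 → ⌈·⌉ = 4472
j=10: r + 9k = 4975.329 → ⌈·⌉ = 4976
j=11: r + 10k = 5478.829 → ⌈·⌉ = 5479
j=12: r + 11k = 5982.329 → ⌈·⌉ = 5983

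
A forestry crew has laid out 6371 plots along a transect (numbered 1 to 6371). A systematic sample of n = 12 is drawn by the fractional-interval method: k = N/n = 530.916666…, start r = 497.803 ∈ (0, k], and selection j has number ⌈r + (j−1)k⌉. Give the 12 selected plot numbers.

498, 1029, 1560, 2091, 2622, 3153, 3684, 4215, 4746, 5277, 5807, 6338

j=1: r + 0k = 497.803 → ⌈·⌉ = 498
j=2: r + 1k = 1028.719666… → ⌈·⌉ = 1029
j=3: r + 2k = 1559.636333… → ⌈·⌉ = 1560
j=4: r + 3k = 2090.553 → ⌈·⌉ = 2091
j=5: r + 4k = 2621.469666… → ⌈·⌉ = 2622
j=6: r + 5k = 3152.386333… → ⌈·⌉ = 3153
j=7: r + 6k = 3683.303 → ⌈·⌉ = 3684
j=8: r + 7k = 4214.219666… → ⌈·⌉ = 4215
j=9: r + 8k = 4745.136333… → ⌈·⌉ = 4746
j=10: r + 9k = 5276.053 → ⌈·⌉ = 5277
j=11: r + 10k = 5806.969666… → ⌈·⌉ = 5807
j=12: r + 11k = 6337.886333… → ⌈·⌉ = 6338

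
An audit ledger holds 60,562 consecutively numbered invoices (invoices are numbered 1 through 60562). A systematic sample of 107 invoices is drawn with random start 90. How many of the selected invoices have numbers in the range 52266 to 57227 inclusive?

k = 60562/107 = 566
First selection ≥ 52266: 90 + ⌈(52266−90)/566⌉·566 = 90 + 93×566 = 52728
Last selection ≤ 57227: 90 + ⌊(57227−90)/566⌋·566 = 90 + 100×566 = 56690
Count = 100 − 93 + 1 = 8

8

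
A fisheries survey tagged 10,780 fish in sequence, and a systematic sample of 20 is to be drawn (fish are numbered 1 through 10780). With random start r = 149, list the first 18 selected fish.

k = N/n = 10780/20 = 539
fish 1: 149
fish 2: 149 + 539 = 688
fish 3: 688 + 539 = 1227
fish 4: 1227 + 539 = 1766
fish 5: 1766 + 539 = 2305
fish 6: 2305 + 539 = 2844
fish 7: 2844 + 539 = 3383
fish 8: 3383 + 539 = 3922
fish 9: 3922 + 539 = 4461
fish 10: 4461 + 539 = 5000
fish 11: 5000 + 539 = 5539
fish 12: 5539 + 539 = 6078
fish 13: 6078 + 539 = 6617
fish 14: 6617 + 539 = 7156
fish 15: 7156 + 539 = 7695
fish 16: 7695 + 539 = 8234
fish 17: 8234 + 539 = 8773
fish 18: 8773 + 539 = 9312

149, 688, 1227, 1766, 2305, 2844, 3383, 3922, 4461, 5000, 5539, 6078, 6617, 7156, 7695, 8234, 8773, 9312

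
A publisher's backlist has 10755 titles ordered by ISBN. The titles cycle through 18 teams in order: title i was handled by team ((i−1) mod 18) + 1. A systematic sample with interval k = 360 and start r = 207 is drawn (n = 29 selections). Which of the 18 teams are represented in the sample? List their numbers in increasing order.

Consecutive selections differ by k = 360, so their team numbers differ by 360 mod 18 = 0.
gcd(360, 18) = 18, so the sample visits 18/18 = 1 distinct residues mod 18.
Start 207 is team 9; the teams hit are 9.

9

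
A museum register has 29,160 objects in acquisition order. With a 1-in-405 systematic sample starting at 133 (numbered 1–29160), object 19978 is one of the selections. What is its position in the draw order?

k = 405
position = (19978 − 133)/405 + 1 = 19845/405 + 1 = 49 + 1 = 50

50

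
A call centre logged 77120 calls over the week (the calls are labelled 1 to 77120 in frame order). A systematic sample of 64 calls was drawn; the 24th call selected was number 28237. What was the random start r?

k = 77120/64 = 1205
r = 28237 − (24−1)×1205 = 28237 − 27715 = 522

522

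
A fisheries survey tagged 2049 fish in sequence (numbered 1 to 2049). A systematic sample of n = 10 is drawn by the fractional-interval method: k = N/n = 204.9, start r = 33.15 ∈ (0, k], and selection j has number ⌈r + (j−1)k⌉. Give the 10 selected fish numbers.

34, 239, 443, 648, 853, 1058, 1263, 1468, 1673, 1878

j=1: r + 0k = 33.15 → ⌈·⌉ = 34
j=2: r + 1k = 238.05 → ⌈·⌉ = 239
j=3: r + 2k = 442.95 → ⌈·⌉ = 443
j=4: r + 3k = 647.85 → ⌈·⌉ = 648
j=5: r + 4k = 852.75 → ⌈·⌉ = 853
j=6: r + 5k = 1057.65 → ⌈·⌉ = 1058
j=7: r + 6k = 1262.55 → ⌈·⌉ = 1263
j=8: r + 7k = 1467.45 → ⌈·⌉ = 1468
j=9: r + 8k = 1672.35 → ⌈·⌉ = 1673
j=10: r + 9k = 1877.25 → ⌈·⌉ = 1878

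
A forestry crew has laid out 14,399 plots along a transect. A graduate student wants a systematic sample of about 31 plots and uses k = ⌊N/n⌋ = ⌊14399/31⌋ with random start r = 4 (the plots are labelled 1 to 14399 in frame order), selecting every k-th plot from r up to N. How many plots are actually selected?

k = ⌊14399/31⌋ = 464
Achieved size = ⌊(14399 − 4)/464⌋ + 1 = ⌊14395/464⌋ + 1 = 31 + 1 = 32
(last selection: 4 + 31×464 = 14388 ≤ 14399; next would be 14852 > 14399)

32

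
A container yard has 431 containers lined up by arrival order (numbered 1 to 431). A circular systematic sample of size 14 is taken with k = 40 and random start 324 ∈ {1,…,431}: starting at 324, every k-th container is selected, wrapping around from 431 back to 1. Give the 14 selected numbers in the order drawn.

Selection 1: 324
Selection 2: 324 + 40 = 364
Selection 3: 364 + 40 = 404
Selection 4: 404 + 40 = 444 → 444 − 431 = 13
Selection 5: 13 + 40 = 53
Selection 6: 53 + 40 = 93
Selection 7: 93 + 40 = 133
Selection 8: 133 + 40 = 173
Selection 9: 173 + 40 = 213
Selection 10: 213 + 40 = 253
Selection 11: 253 + 40 = 293
Selection 12: 293 + 40 = 333
Selection 13: 333 + 40 = 373
Selection 14: 373 + 40 = 413

324, 364, 404, 13, 53, 93, 133, 173, 213, 253, 293, 333, 373, 413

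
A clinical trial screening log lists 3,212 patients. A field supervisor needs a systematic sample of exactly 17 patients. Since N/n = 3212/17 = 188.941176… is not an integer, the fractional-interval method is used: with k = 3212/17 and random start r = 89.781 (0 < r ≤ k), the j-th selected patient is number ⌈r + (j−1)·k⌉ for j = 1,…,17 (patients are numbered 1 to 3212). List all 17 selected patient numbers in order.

j=1: r + 0k = 89.781 → ⌈·⌉ = 90
j=2: r + 1k = 278.722176… → ⌈·⌉ = 279
j=3: r + 2k = 467.663352… → ⌈·⌉ = 468
j=4: r + 3k = 656.604529… → ⌈·⌉ = 657
j=5: r + 4k = 845.545705… → ⌈·⌉ = 846
j=6: r + 5k = 1034.486882… → ⌈·⌉ = 1035
j=7: r + 6k = 1223.428058… → ⌈·⌉ = 1224
j=8: r + 7k = 1412.369235… → ⌈·⌉ = 1413
j=9: r + 8k = 1601.310411… → ⌈·⌉ = 1602
j=10: r + 9k = 1790.251588… → ⌈·⌉ = 1791
j=11: r + 10k = 1979.192764… → ⌈·⌉ = 1980
j=12: r + 11k = 2168.133941… → ⌈·⌉ = 2169
j=13: r + 12k = 2357.075117… → ⌈·⌉ = 2358
j=14: r + 13k = 2546.016294… → ⌈·⌉ = 2547
j=15: r + 14k = 2734.957470… → ⌈·⌉ = 2735
j=16: r + 15k = 2923.898647… → ⌈·⌉ = 2924
j=17: r + 16k = 3112.839823… → ⌈·⌉ = 3113

90, 279, 468, 657, 846, 1035, 1224, 1413, 1602, 1791, 1980, 2169, 2358, 2547, 2735, 2924, 3113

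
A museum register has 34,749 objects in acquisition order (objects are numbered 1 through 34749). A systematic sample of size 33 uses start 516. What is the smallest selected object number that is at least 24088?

k = 34749/33 = 1053
Steps past start: ⌈(24088 − 516)/1053⌉ = ⌈23572/1053⌉ = 23
Selected object: 516 + 23×1053 = 24735

24735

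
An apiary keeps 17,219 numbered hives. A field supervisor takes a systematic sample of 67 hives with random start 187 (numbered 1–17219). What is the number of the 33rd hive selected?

8411

k = 17219/67 = 257
33rd selection = r + (33−1)·k = 187 + 32×257 = 187 + 8224 = 8411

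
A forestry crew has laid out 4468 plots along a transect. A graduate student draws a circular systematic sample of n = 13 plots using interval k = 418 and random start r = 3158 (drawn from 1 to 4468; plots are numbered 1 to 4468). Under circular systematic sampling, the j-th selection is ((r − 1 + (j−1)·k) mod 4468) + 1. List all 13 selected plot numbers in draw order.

3158, 3576, 3994, 4412, 362, 780, 1198, 1616, 2034, 2452, 2870, 3288, 3706

Selection 1: 3158
Selection 2: 3158 + 418 = 3576
Selection 3: 3576 + 418 = 3994
Selection 4: 3994 + 418 = 4412
Selection 5: 4412 + 418 = 4830 → 4830 − 4468 = 362
Selection 6: 362 + 418 = 780
Selection 7: 780 + 418 = 1198
Selection 8: 1198 + 418 = 1616
Selection 9: 1616 + 418 = 2034
Selection 10: 2034 + 418 = 2452
Selection 11: 2452 + 418 = 2870
Selection 12: 2870 + 418 = 3288
Selection 13: 3288 + 418 = 3706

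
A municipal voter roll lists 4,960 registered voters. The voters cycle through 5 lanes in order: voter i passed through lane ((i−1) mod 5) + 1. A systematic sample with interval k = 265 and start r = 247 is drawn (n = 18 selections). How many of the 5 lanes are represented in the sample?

Consecutive selections differ by k = 265, so their lane numbers differ by 265 mod 5 = 0.
gcd(265, 5) = 5, so the sample visits 5/5 = 1 distinct residues mod 5.
Start 247 is lane 2; the lanes hit are 2.

1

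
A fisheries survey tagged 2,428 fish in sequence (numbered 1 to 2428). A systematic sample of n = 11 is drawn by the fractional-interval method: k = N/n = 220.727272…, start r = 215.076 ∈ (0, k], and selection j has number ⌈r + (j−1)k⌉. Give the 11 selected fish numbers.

216, 436, 657, 878, 1098, 1319, 1540, 1761, 1981, 2202, 2423

j=1: r + 0k = 215.076 → ⌈·⌉ = 216
j=2: r + 1k = 435.803272… → ⌈·⌉ = 436
j=3: r + 2k = 656.530545… → ⌈·⌉ = 657
j=4: r + 3k = 877.257818… → ⌈·⌉ = 878
j=5: r + 4k = 1097.985090… → ⌈·⌉ = 1098
j=6: r + 5k = 1318.712363… → ⌈·⌉ = 1319
j=7: r + 6k = 1539.439636… → ⌈·⌉ = 1540
j=8: r + 7k = 1760.166909… → ⌈·⌉ = 1761
j=9: r + 8k = 1980.894181… → ⌈·⌉ = 1981
j=10: r + 9k = 2201.621454… → ⌈·⌉ = 2202
j=11: r + 10k = 2422.348727… → ⌈·⌉ = 2423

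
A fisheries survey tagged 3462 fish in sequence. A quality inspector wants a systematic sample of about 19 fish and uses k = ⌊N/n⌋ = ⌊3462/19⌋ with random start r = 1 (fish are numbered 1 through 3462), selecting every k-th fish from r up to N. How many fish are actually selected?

20

k = ⌊3462/19⌋ = 182
Achieved size = ⌊(3462 − 1)/182⌋ + 1 = ⌊3461/182⌋ + 1 = 19 + 1 = 20
(last selection: 1 + 19×182 = 3459 ≤ 3462; next would be 3641 > 3462)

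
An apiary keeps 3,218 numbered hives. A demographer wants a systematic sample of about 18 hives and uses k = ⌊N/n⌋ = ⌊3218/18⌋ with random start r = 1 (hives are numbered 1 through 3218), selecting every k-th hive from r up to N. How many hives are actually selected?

19

k = ⌊3218/18⌋ = 178
Achieved size = ⌊(3218 − 1)/178⌋ + 1 = ⌊3217/178⌋ + 1 = 18 + 1 = 19
(last selection: 1 + 18×178 = 3205 ≤ 3218; next would be 3383 > 3218)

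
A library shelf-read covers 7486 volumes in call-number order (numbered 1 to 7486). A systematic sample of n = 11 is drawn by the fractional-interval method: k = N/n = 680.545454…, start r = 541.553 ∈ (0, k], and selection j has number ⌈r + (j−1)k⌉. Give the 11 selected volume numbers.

542, 1223, 1903, 2584, 3264, 3945, 4625, 5306, 5986, 6667, 7348

j=1: r + 0k = 541.553 → ⌈·⌉ = 542
j=2: r + 1k = 1222.098454… → ⌈·⌉ = 1223
j=3: r + 2k = 1902.643909… → ⌈·⌉ = 1903
j=4: r + 3k = 2583.189363… → ⌈·⌉ = 2584
j=5: r + 4k = 3263.734818… → ⌈·⌉ = 3264
j=6: r + 5k = 3944.280272… → ⌈·⌉ = 3945
j=7: r + 6k = 4624.825727… → ⌈·⌉ = 4625
j=8: r + 7k = 5305.371181… → ⌈·⌉ = 5306
j=9: r + 8k = 5985.916636… → ⌈·⌉ = 5986
j=10: r + 9k = 6666.462090… → ⌈·⌉ = 6667
j=11: r + 10k = 7347.007545… → ⌈·⌉ = 7348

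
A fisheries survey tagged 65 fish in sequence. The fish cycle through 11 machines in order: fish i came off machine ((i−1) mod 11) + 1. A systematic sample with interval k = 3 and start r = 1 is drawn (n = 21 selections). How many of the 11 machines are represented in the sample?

11

Consecutive selections differ by k = 3, so their machine numbers differ by 3 mod 11 = 3.
gcd(3, 11) = 1, so the sample visits 11/1 = 11 distinct residues mod 11.
Start 1 is machine 1; the machines hit are 1, 2, 3, 4, 5, 6, 7, 8, 9, 10, 11.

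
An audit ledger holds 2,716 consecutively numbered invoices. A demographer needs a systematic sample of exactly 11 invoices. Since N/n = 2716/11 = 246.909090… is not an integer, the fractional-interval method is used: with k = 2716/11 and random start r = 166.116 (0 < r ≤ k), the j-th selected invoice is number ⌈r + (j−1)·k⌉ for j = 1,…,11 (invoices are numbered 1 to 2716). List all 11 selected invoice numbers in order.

167, 414, 660, 907, 1154, 1401, 1648, 1895, 2142, 2389, 2636

j=1: r + 0k = 166.116 → ⌈·⌉ = 167
j=2: r + 1k = 413.025090… → ⌈·⌉ = 414
j=3: r + 2k = 659.934181… → ⌈·⌉ = 660
j=4: r + 3k = 906.843272… → ⌈·⌉ = 907
j=5: r + 4k = 1153.752363… → ⌈·⌉ = 1154
j=6: r + 5k = 1400.661454… → ⌈·⌉ = 1401
j=7: r + 6k = 1647.570545… → ⌈·⌉ = 1648
j=8: r + 7k = 1894.479636… → ⌈·⌉ = 1895
j=9: r + 8k = 2141.388727… → ⌈·⌉ = 2142
j=10: r + 9k = 2388.297818… → ⌈·⌉ = 2389
j=11: r + 10k = 2635.206909… → ⌈·⌉ = 2636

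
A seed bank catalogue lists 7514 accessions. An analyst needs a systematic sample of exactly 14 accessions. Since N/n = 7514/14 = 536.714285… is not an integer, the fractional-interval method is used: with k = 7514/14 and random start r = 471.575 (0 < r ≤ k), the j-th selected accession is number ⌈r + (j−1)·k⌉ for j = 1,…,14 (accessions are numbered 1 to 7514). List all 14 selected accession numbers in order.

472, 1009, 1546, 2082, 2619, 3156, 3692, 4229, 4766, 5303, 5839, 6376, 6913, 7449

j=1: r + 0k = 471.575 → ⌈·⌉ = 472
j=2: r + 1k = 1008.289285… → ⌈·⌉ = 1009
j=3: r + 2k = 1545.003571… → ⌈·⌉ = 1546
j=4: r + 3k = 2081.717857… → ⌈·⌉ = 2082
j=5: r + 4k = 2618.432142… → ⌈·⌉ = 2619
j=6: r + 5k = 3155.146428… → ⌈·⌉ = 3156
j=7: r + 6k = 3691.860714… → ⌈·⌉ = 3692
j=8: r + 7k = 4228.575 → ⌈·⌉ = 4229
j=9: r + 8k = 4765.289285… → ⌈·⌉ = 4766
j=10: r + 9k = 5302.003571… → ⌈·⌉ = 5303
j=11: r + 10k = 5838.717857… → ⌈·⌉ = 5839
j=12: r + 11k = 6375.432142… → ⌈·⌉ = 6376
j=13: r + 12k = 6912.146428… → ⌈·⌉ = 6913
j=14: r + 13k = 7448.860714… → ⌈·⌉ = 7449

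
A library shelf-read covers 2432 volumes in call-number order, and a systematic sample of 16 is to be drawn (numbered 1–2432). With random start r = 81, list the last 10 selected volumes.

993, 1145, 1297, 1449, 1601, 1753, 1905, 2057, 2209, 2361

k = N/n = 2432/16 = 152
7th selection = 81 + 6×152 = 993
8th: 993 + 152 = 1145
9th: 1145 + 152 = 1297
10th: 1297 + 152 = 1449
11th: 1449 + 152 = 1601
12th: 1601 + 152 = 1753
13th: 1753 + 152 = 1905
14th: 1905 + 152 = 2057
15th: 2057 + 152 = 2209
16th: 2209 + 152 = 2361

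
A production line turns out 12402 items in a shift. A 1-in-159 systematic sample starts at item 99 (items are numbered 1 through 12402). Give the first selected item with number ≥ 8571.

8685

k = 159
Steps past start: ⌈(8571 − 99)/159⌉ = ⌈8472/159⌉ = 54
Selected item: 99 + 54×159 = 8685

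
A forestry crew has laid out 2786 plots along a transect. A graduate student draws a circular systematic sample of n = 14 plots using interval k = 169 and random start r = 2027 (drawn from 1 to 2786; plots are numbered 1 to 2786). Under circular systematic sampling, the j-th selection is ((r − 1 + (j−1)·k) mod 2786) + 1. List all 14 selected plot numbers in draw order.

Selection 1: 2027
Selection 2: 2027 + 169 = 2196
Selection 3: 2196 + 169 = 2365
Selection 4: 2365 + 169 = 2534
Selection 5: 2534 + 169 = 2703
Selection 6: 2703 + 169 = 2872 → 2872 − 2786 = 86
Selection 7: 86 + 169 = 255
Selection 8: 255 + 169 = 424
Selection 9: 424 + 169 = 593
Selection 10: 593 + 169 = 762
Selection 11: 762 + 169 = 931
Selection 12: 931 + 169 = 1100
Selection 13: 1100 + 169 = 1269
Selection 14: 1269 + 169 = 1438

2027, 2196, 2365, 2534, 2703, 86, 255, 424, 593, 762, 931, 1100, 1269, 1438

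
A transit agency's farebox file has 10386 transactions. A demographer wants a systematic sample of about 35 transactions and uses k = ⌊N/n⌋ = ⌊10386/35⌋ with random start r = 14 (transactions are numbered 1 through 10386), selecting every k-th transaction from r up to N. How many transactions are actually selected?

36

k = ⌊10386/35⌋ = 296
Achieved size = ⌊(10386 − 14)/296⌋ + 1 = ⌊10372/296⌋ + 1 = 35 + 1 = 36
(last selection: 14 + 35×296 = 10374 ≤ 10386; next would be 10670 > 10386)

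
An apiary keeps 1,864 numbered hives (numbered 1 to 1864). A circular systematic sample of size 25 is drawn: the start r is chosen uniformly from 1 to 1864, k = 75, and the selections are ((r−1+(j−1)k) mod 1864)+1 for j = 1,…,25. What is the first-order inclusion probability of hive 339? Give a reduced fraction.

25/1864

For each position j, as r ranges over 1…1864 the j-th selection hits every hive exactly once, so hive 339 is selected for exactly 25 of the 1864 starts.
Inclusion probability = 25/1864.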